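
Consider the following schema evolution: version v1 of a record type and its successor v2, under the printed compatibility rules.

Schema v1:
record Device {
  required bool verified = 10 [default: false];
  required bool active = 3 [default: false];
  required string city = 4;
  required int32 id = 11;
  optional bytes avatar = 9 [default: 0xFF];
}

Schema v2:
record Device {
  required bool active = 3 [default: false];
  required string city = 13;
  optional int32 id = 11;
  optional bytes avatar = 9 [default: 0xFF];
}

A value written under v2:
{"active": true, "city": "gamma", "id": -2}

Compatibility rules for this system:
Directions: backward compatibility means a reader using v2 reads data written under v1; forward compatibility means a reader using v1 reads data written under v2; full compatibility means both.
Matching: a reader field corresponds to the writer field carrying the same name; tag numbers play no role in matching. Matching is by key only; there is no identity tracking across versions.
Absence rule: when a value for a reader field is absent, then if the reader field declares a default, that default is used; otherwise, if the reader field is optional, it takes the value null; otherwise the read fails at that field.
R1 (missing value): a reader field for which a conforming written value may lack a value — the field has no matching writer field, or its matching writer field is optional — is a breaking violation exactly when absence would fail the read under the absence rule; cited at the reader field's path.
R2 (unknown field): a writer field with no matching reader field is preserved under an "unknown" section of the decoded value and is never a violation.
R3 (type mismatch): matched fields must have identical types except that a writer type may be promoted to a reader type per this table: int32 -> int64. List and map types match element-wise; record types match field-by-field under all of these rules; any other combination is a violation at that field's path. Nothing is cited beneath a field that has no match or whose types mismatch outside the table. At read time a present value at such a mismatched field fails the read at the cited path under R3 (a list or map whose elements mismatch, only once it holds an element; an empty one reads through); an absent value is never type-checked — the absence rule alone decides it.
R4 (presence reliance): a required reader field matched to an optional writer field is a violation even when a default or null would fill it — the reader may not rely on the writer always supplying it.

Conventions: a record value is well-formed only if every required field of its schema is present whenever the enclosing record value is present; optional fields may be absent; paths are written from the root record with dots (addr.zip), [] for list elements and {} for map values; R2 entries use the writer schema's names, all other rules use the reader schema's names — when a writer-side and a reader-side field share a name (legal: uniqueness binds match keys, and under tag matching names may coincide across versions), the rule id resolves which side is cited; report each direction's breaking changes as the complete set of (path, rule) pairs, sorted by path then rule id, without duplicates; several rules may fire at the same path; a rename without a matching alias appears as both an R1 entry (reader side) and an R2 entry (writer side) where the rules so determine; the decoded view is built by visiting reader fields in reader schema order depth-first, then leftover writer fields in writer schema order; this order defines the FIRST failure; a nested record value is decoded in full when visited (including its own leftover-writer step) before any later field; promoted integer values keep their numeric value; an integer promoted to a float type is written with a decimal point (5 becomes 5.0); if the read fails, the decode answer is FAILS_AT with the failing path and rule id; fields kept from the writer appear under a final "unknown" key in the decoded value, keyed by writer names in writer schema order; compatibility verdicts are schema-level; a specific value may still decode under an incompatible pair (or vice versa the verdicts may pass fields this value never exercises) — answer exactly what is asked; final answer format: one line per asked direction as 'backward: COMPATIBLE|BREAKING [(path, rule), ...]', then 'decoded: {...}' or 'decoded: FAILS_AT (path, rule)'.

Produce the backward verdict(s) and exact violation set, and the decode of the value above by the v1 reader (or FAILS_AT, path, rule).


backward: COMPATIBLE []; decoded: {"verified": false, "active": true, "city": "gamma", "id": -2, "avatar": 0xFF}

each type pair in Device: writer, then reader
backward on Device — v2 reading data written by v1:
  bool -> bool, writer required: active aligns to active
  string -> string, writer required: city aligns to city
  int32 -> int32, writer required: id aligns to id
  bytes -> bytes, writer optional: avatar aligns to avatar
  leftover writer field: verified
  => no violations; backward on Device: COMPATIBLE
decoding the Device value with the v1 reader:
  verified := false (no value, default fills)
  active := true
  city := "gamma"
  id := -2
  avatar := 0xFF (no value, default fills)
  => decoded: {"verified": false, "active": true, "city": "gamma", "id": -2, "avatar": 0xFF}
the other Device changes do not affect what is asked:
  field id in record Device: required changed to optional -> matters only for Device's forward compatibility — outside the asked direction
  field city in record Device: tag 4 changed to 13 -> no rule fires on it in Device's dialect; the asked verdict holds
  removed field verified from record Device -> no rule fires on it in Device's dialect; the asked verdict holds


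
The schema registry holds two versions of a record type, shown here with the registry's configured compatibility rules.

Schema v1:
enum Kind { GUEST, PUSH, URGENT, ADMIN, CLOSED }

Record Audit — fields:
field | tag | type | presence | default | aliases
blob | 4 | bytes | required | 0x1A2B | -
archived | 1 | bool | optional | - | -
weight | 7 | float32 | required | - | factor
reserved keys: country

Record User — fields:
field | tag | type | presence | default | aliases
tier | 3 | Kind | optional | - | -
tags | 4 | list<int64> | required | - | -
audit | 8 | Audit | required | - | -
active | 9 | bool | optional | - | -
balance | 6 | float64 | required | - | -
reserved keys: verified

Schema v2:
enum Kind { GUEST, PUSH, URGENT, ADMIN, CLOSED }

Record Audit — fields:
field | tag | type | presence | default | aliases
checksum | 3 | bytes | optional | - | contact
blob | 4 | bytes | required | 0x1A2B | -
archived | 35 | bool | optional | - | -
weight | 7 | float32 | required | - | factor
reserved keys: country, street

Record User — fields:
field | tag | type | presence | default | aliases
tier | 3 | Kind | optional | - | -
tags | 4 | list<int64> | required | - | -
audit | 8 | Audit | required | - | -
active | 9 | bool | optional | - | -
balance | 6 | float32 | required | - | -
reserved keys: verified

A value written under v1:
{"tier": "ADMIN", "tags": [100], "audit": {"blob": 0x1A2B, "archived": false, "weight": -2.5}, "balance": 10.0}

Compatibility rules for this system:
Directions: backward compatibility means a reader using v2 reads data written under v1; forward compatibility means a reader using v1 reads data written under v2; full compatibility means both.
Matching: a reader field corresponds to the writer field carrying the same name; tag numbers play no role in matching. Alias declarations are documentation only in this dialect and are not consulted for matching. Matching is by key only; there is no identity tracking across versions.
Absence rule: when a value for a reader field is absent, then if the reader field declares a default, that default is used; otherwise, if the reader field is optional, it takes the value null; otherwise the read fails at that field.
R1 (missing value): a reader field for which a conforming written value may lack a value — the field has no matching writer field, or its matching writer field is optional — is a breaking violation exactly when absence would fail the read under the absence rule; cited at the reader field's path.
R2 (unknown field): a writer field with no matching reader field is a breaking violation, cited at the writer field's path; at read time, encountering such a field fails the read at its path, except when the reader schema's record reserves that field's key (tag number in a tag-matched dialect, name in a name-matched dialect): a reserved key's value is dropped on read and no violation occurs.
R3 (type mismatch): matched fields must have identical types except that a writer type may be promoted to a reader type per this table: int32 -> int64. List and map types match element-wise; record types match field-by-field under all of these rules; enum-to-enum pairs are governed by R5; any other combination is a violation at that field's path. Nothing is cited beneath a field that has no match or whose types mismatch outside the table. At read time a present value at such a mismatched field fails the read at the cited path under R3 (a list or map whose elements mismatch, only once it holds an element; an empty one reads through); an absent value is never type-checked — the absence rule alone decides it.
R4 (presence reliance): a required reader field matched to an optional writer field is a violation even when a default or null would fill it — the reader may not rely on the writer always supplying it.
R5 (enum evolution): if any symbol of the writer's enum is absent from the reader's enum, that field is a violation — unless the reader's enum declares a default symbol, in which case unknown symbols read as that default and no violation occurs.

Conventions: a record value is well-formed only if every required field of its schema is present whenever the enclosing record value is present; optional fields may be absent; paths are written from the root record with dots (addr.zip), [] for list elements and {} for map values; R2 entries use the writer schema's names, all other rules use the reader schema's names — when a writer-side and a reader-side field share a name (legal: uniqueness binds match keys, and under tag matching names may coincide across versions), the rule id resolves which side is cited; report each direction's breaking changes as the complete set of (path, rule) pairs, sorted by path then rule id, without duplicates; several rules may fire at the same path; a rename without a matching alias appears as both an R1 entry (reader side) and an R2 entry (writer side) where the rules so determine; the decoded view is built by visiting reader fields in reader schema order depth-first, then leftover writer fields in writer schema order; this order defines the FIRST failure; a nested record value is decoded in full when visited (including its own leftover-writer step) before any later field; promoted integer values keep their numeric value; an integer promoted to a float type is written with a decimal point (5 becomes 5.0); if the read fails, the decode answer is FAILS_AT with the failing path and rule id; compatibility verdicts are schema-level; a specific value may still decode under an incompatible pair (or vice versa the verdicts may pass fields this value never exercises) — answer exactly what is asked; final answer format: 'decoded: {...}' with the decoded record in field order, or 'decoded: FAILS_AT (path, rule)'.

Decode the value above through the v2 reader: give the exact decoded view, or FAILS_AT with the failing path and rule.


arrows below run writer -> reader for User
decode walk for User under reader schema v2:
  tier := "ADMIN"
  tags := [100]
  audit.checksum := null (absent, optional -> null)
  audit.blob := 0x1A2B
  audit.archived := false
  audit.weight := -2.5
  active := null (absent, optional -> null)
  read fails at balance under R3
  => FAILS_AT (balance, R3)
the other User changes do not affect what is asked:
  field archived in record Audit: tag 1 changed to 35 -> no rule fires on it and the decoded User view is identical with or without it
  added field checksum to record Audit: optional bytes, tag 3 (in v2 it sits immediately before blob) -> affects the rule determinations only; this particular User value decodes identically

decoded: FAILS_AT (balance, R3)


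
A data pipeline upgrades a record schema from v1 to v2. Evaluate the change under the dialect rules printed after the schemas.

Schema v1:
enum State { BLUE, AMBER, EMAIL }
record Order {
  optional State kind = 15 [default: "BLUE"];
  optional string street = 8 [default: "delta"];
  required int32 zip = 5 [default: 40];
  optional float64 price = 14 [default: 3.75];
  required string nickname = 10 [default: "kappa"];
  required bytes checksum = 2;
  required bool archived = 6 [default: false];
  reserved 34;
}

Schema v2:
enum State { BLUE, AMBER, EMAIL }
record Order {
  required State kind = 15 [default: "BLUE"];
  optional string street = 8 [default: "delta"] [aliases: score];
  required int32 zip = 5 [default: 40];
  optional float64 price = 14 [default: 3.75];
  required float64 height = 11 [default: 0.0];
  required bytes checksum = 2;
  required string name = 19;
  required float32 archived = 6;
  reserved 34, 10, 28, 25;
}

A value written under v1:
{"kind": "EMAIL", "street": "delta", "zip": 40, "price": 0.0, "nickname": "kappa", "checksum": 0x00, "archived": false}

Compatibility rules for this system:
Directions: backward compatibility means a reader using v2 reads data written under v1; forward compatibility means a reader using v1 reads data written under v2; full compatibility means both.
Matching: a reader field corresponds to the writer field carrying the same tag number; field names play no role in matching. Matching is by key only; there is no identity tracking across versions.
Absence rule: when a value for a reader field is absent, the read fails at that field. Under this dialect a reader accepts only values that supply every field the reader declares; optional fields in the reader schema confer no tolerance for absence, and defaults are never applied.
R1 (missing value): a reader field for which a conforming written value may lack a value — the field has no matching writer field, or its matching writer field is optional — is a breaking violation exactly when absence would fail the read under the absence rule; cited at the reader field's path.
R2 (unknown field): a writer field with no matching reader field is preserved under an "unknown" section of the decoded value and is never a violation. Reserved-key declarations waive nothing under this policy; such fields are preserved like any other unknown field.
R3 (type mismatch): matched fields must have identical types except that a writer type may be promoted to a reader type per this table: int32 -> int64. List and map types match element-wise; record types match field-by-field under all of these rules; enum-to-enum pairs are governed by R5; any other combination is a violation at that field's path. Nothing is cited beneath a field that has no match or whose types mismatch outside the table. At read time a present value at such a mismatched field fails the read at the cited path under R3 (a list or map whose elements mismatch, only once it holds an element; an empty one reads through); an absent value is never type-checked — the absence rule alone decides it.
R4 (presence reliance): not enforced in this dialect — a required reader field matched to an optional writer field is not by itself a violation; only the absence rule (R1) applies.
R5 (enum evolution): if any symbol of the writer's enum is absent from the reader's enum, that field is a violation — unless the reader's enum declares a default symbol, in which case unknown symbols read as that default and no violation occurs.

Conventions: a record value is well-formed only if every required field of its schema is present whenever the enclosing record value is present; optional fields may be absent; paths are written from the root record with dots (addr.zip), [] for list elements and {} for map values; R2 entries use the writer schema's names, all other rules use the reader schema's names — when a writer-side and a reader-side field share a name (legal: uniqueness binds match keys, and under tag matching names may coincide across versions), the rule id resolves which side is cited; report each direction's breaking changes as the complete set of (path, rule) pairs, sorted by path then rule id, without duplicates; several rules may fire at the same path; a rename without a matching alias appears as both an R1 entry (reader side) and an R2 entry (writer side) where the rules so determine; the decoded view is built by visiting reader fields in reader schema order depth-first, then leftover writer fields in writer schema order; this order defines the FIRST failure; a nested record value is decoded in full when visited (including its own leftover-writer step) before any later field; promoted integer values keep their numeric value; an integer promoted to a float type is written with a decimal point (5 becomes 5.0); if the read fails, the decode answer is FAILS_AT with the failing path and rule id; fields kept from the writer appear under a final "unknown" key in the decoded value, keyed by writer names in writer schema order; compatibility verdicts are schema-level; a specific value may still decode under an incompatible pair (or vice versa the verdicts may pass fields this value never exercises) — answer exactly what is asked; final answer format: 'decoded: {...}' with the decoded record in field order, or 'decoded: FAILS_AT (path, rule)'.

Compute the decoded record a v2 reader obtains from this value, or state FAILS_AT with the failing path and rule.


decoded: FAILS_AT (height, R1)

the writer's type comes first in each Order pair
decode walk for Order under reader schema v2:
  kind := "EMAIL"
  street := "delta"
  zip := 40
  price := 0.0
  read fails at height under R1 (no fill)
  => FAILS_AT (height, R1)
the rest of the Order diff is inert for this question:
  removed field nickname from record Order (its key 10 joins the reserved list) -> affects the rule determinations only; this particular Order value decodes identically
  field archived in record Order: type bool changed to float32 (its default is dropped) -> affects the rule determinations only; this particular Order value decodes identically
  field kind in record Order: optional changed to required -> affects the rule determinations only; this particular Order value decodes identically
  added field name to record Order: required string, tag 19 (in v2 it sits immediately before archived) -> affects the rule determinations only; this particular Order value decodes identically


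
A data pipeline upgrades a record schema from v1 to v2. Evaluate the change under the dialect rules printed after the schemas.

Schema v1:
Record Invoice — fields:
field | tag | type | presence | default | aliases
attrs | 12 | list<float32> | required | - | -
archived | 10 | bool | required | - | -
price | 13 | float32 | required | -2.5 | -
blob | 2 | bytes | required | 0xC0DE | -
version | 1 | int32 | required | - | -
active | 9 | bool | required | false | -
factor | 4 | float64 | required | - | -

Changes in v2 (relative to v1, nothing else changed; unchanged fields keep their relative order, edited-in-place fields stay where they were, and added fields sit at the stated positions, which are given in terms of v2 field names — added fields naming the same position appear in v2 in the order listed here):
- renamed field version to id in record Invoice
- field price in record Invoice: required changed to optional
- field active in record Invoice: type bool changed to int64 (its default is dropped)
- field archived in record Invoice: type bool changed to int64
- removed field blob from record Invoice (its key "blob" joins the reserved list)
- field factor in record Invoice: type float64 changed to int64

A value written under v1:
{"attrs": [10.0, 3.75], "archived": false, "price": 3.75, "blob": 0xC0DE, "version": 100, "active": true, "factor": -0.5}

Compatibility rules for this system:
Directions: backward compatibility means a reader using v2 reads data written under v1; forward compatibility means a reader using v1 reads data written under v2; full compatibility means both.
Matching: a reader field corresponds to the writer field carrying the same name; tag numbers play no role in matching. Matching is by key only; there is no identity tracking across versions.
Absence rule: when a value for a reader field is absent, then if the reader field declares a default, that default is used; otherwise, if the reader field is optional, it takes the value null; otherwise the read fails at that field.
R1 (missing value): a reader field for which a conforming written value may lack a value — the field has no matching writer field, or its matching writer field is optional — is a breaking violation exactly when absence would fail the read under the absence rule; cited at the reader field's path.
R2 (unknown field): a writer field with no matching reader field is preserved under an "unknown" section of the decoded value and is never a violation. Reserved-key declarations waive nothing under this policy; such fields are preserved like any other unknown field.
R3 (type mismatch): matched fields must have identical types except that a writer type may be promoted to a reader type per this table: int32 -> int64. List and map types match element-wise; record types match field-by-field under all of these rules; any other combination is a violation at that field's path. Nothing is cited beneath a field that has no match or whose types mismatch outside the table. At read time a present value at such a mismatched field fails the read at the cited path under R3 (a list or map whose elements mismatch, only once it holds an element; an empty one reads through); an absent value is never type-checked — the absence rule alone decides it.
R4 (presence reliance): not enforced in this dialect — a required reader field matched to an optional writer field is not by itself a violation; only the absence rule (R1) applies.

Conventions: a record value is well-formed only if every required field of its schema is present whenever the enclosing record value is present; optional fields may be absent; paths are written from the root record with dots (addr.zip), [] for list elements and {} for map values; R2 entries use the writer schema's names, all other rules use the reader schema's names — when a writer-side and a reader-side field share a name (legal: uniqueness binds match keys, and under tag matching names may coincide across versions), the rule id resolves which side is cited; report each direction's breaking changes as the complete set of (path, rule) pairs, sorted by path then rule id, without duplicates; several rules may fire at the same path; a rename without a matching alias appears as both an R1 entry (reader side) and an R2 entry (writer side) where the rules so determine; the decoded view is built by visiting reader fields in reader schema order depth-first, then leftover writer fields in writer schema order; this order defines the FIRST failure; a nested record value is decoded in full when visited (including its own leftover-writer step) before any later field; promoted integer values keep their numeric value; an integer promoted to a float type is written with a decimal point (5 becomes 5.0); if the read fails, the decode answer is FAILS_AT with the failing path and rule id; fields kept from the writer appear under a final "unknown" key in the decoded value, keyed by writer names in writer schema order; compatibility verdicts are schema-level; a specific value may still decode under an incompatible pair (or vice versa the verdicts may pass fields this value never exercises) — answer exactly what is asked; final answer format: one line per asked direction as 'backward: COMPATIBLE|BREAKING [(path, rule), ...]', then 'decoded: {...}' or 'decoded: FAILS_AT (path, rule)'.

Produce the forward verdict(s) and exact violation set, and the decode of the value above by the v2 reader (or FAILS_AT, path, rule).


in Invoice below, arrows point writer -> reader
forward on Invoice — v1 reading data written by v2:
  attrs: list<float32> -> list<float32>, writer required; from attrs
  archived: int64 -> bool, writer required; from archived
  price: float32 -> float32, writer optional; from price
  no writer field matches reader blob
  no writer field matches reader version
  active: int64 -> bool, writer required; from active
  factor: int64 -> float64, writer required; from factor
  writer field id has no reader counterpart
  R3 fires at active
  R3 fires at archived
  R3 fires at factor
  R1 fires at version
  => forward: BREAKING (4)
decoding the Invoice value with the v2 reader:
  attrs := [10.0, 3.75]
  read fails at archived under R3
  => FAILS_AT (archived, R3)
checking off the Invoice differences that do not matter here:
  field price in record Invoice: required changed to optional -> no rule fires on it in Invoice's dialect; the asked verdict holds
  removed field blob from record Invoice (its key "blob" joins the reserved list) -> no rule fires on it in Invoice's dialect; the asked verdict holds

forward: BREAKING [(active, R3), (archived, R3), (factor, R3), (version, R1)]; decoded: FAILS_AT (archived, R3)


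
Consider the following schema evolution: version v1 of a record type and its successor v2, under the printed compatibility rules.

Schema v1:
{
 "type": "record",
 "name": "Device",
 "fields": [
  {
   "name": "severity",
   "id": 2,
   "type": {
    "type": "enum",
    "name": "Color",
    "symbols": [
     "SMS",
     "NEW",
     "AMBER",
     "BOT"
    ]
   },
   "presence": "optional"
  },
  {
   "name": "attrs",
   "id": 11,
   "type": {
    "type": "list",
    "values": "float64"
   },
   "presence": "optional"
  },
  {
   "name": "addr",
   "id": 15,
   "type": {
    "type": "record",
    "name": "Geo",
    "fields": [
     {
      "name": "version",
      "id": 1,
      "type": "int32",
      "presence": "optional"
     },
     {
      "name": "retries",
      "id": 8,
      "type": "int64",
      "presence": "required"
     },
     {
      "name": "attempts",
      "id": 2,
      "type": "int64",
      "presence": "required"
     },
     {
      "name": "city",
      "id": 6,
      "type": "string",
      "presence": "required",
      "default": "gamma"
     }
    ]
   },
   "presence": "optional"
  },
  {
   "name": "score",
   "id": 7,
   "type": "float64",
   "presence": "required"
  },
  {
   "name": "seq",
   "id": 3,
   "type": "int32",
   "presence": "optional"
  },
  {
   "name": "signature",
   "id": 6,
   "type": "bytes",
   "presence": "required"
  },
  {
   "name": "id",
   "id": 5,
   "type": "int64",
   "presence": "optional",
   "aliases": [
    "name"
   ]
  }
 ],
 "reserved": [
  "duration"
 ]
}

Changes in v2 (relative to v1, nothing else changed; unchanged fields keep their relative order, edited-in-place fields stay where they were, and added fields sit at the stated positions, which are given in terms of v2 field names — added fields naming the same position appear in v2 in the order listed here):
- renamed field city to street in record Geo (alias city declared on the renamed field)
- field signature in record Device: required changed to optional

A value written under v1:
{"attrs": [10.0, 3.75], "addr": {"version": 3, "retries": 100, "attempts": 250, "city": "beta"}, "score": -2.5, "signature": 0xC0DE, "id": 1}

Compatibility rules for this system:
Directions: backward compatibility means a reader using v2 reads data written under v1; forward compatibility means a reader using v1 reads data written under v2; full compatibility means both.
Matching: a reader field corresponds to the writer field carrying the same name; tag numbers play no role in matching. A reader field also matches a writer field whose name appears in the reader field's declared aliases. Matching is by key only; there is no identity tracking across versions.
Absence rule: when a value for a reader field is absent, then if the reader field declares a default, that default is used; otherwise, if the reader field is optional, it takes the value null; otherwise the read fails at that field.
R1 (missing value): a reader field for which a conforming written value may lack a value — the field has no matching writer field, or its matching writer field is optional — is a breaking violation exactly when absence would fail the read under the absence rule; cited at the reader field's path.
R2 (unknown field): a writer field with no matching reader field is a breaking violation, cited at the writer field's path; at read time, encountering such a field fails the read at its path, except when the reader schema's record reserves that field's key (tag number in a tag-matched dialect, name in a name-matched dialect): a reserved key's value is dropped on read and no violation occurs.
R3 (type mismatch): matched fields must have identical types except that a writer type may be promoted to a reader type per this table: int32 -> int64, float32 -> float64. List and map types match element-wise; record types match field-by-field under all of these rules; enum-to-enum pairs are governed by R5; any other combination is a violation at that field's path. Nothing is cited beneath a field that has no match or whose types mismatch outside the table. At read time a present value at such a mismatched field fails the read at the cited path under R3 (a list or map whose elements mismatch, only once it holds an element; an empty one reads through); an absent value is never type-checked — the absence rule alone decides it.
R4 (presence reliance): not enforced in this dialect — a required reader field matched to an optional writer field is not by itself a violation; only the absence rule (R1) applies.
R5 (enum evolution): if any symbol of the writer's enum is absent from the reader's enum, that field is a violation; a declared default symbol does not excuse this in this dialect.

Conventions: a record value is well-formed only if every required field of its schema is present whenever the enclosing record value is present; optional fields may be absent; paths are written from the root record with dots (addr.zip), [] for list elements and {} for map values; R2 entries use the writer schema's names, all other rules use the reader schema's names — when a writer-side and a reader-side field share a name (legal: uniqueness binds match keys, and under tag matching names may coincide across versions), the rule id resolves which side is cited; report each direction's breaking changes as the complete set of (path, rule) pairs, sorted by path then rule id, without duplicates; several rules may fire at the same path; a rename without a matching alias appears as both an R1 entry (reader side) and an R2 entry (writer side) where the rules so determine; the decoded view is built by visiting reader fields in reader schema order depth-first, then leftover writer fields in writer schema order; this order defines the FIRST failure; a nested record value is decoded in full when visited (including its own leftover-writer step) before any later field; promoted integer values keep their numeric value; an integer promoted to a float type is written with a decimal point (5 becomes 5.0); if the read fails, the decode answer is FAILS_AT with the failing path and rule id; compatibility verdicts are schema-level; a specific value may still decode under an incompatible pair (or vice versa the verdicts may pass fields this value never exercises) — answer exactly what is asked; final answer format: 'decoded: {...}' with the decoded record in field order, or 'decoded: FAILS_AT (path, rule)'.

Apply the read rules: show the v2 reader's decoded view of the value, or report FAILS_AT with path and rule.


decoded: {"severity": null, "attrs": [10.0, 3.75], "addr": {"version": 3, "retries": 100, "attempts": 250, "street": "beta"}, "score": -2.5, "seq": null, "signature": 0xC0DE, "id": 1}

in Device below, arrows point writer -> reader
decoding the Device value with the v2 reader:
  severity := null (not supplied -> null)
  attrs := [10.0, 3.75]
  addr.version := 3
  addr.retries := 100
  addr.attempts := 250
  addr.street := "beta" (from writer city)
  score := -2.5
  seq := null (not supplied -> null)
  signature := 0xC0DE
  id := 1
  => decoded: {"severity": null, "attrs": [10.0, 3.75], "addr": {"version": 3, "retries": 100, "attempts": 250, "street": "beta"}, "score": -2.5, "seq": null, "signature": 0xC0DE, "id": 1}
remaining Device differences; none change what is asked:
  field signature in record Device: required changed to optional -> matters for Device compatibility verdicts, not for this value's decode


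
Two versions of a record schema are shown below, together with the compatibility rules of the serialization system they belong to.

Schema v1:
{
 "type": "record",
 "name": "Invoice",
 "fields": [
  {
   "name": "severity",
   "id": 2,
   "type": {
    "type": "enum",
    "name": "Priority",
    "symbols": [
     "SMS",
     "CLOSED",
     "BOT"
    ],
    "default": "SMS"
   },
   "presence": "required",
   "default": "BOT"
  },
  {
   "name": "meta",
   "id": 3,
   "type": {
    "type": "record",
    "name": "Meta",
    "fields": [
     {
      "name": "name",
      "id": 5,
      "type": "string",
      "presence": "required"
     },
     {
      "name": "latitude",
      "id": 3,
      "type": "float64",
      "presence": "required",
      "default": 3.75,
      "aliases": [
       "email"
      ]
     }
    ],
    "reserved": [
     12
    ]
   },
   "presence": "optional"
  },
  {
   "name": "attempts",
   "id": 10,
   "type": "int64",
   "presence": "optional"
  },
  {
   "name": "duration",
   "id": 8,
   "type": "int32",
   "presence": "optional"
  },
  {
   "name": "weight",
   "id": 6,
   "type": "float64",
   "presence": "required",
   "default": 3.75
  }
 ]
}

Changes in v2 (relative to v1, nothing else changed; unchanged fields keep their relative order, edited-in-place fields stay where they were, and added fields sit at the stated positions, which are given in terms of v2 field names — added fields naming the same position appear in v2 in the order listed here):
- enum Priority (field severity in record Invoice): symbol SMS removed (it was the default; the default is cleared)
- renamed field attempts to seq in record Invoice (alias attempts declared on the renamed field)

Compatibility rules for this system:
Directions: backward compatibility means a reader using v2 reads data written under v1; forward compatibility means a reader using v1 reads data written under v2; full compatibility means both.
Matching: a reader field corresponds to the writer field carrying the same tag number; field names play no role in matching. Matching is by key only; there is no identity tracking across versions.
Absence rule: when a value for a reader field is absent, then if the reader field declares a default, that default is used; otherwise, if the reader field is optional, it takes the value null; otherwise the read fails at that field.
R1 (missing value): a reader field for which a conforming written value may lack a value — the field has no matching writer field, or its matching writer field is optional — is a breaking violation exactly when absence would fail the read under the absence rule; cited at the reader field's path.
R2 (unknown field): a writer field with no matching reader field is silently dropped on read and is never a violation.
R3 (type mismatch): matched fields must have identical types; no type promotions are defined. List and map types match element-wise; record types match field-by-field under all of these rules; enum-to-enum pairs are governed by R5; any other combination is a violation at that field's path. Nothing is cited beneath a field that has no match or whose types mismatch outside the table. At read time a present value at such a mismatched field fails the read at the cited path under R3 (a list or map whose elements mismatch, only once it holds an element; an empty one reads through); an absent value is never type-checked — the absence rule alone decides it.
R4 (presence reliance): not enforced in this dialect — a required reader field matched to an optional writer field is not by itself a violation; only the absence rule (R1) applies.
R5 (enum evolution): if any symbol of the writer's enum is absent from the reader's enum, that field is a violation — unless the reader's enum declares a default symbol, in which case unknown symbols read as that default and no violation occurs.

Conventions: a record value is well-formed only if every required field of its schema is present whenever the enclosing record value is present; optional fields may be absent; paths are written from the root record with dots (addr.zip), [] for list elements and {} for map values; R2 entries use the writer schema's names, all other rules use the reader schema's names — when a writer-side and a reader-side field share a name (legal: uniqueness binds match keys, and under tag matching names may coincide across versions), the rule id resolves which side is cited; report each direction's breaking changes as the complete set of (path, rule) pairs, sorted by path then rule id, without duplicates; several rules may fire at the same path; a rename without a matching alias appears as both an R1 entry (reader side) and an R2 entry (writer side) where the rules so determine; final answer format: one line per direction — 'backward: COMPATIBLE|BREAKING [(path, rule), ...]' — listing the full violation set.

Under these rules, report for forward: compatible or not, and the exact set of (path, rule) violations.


forward: COMPATIBLE []

each type pair in Invoice: writer, then reader
forward on Invoice — v1 reading data written by v2:
  severity: paired with writer severity (Priority -> Priority; writer required)
  meta: paired with writer meta (Meta -> Meta; writer optional)
  attempts: paired with writer seq (int64 -> int64; writer optional)
  duration: paired with writer duration (int32 -> int32; writer optional)
  weight: paired with writer weight (float64 -> float64; writer required)
  meta.name: paired with writer meta.name (string -> string; writer required)
  meta.latitude: paired with writer meta.latitude (float64 -> float64; writer required)
  nothing fires on Invoice: forward is COMPATIBLE
the other Invoice changes do not affect what is asked:
  enum Priority (field severity in record Invoice): symbol SMS removed (it was the default; the default is cleared) -> its effect on Invoice is confined to the backward direction, not asked
  renamed field attempts to seq in record Invoice (alias attempts declared on the renamed field) -> fires no rule on Invoice, leaving the asked answer as it is


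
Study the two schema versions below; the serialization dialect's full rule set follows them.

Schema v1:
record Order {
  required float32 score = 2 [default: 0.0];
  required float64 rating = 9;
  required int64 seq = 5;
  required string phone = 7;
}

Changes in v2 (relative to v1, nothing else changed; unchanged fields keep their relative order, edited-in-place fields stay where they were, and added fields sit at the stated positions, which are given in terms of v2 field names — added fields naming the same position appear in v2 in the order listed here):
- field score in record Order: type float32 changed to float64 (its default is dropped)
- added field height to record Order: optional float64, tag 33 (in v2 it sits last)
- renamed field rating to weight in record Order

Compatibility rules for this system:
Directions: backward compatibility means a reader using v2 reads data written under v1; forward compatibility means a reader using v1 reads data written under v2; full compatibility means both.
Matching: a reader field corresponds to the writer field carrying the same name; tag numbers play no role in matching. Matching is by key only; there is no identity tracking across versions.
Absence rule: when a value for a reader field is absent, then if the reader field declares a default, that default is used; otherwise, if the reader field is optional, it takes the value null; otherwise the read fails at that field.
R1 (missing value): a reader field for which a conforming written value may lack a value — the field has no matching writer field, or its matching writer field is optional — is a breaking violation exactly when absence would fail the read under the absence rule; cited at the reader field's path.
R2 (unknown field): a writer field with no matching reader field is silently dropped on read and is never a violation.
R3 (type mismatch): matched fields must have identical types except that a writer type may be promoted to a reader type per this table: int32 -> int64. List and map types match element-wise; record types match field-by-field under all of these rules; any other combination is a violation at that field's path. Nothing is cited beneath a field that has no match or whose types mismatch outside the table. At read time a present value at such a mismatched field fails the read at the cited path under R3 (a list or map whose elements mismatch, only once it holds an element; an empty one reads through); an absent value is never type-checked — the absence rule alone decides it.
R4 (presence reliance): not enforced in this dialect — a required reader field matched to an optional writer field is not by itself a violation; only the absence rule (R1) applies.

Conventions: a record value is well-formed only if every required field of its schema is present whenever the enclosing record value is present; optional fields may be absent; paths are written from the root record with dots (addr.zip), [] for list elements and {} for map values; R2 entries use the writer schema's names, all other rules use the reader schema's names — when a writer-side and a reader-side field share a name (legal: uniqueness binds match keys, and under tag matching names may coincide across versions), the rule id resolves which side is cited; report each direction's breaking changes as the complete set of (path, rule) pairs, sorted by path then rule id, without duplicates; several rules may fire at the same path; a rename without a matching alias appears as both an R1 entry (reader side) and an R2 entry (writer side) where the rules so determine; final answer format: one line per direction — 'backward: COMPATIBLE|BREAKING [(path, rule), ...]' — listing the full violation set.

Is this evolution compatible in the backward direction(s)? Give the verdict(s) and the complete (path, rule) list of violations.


the writer's type comes first in each Order pair
checking backward for Order: reader v2 against writer v1:
  score <- score (float32 -> float64, writer required)
  weight: no writer match
  seq <- seq (int64 -> int64, writer required)
  phone <- phone (string -> string, writer required)
  height: no writer match
  writer rating: unknown to reader
  R3 fires at score
  R1 fires at weight
  => backward: BREAKING (2)
ruling out the remaining Order differences:
  added field height to record Order: optional float64, tag 33 (in v2 it sits last) -> fires no rule on Order, leaving the asked answer as it is

backward: BREAKING [(score, R3), (weight, R1)]
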